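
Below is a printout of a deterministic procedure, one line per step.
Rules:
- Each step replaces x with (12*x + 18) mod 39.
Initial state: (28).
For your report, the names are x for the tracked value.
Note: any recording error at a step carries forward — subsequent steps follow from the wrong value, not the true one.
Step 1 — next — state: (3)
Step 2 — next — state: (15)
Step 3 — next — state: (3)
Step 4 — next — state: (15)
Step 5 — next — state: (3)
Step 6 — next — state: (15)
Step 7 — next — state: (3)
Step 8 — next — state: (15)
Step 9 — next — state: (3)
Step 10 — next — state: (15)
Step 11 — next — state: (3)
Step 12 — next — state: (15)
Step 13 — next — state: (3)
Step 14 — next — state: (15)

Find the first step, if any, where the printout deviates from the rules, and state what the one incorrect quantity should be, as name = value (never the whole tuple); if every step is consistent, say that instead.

1. x = (12*28 + 18) mod 39 = 3 (no discrepancy)
2. x = (12*3 + 18) mod 39 = 15 (no discrepancy)
3. x = (12*15 + 18) mod 39 = 3 (checks out)
4. x = (12*3 + 18) mod 39 = 15 (exactly as logged)
5. x = (12*15 + 18) mod 39 = 3 (same as recorded)
6. x = (12*3 + 18) mod 39 = 15 (same as recorded)
7. x = (12*15 + 18) mod 39 = 3 (exactly as logged)
8. x = (12*3 + 18) mod 39 = 15 (same as recorded)
9. x = (12*15 + 18) mod 39 = 3 (same as recorded)
10. x = (12*3 + 18) mod 39 = 15 (exactly as logged)
11. x = (12*15 + 18) mod 39 = 3 (consistent with the printout)
12. x = (12*3 + 18) mod 39 = 15 (same as recorded)
13. x = (12*15 + 18) mod 39 = 3 (agrees with the printout)
14. x = (12*3 + 18) mod 39 = 15 (agrees with the printout)
Every step is consistent.

no error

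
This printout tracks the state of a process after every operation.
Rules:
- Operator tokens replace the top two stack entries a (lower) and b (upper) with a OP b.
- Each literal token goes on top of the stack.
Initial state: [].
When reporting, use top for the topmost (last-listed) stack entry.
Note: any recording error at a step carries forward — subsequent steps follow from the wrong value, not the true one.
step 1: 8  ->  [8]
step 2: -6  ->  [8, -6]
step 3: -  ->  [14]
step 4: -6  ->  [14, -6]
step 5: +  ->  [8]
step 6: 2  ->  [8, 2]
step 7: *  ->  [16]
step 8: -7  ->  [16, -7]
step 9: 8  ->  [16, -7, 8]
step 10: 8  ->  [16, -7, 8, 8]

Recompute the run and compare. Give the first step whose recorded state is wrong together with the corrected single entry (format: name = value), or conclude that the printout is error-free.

no error

1. push 8: top = 8 (confirmed correct)
2. push -6: top = -6 (exactly as logged)
3. 8 - -6 = 14 (confirmed correct)
4. push -6: top = -6 (exactly as logged)
5. 14 + -6 = 8 (exactly as logged)
6. push 2: top = 2 (verified)
7. 8 * 2 = 16 (consistent with the printout)
8. push -7: top = -7 (no discrepancy)
9. push 8: top = 8 (verified)
10. push 8: top = 8 (verified)
The whole run recomputes cleanly — no discrepancies.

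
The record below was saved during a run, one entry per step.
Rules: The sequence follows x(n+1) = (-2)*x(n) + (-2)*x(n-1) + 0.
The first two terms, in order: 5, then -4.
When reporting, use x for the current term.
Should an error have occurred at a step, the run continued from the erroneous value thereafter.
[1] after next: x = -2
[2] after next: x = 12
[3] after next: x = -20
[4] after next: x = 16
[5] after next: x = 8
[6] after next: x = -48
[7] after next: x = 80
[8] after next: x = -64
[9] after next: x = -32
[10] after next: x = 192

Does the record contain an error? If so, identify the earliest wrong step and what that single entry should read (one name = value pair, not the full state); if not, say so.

step 1: x = -2*(-4) + (-2)*(5) + (0) = -2 -> in agreement
step 2: x = -2*(-2) + (-2)*(-4) + (0) = 12 -> confirmed correct
step 3: x = -2*(12) + (-2)*(-2) + (0) = -20 -> verified
step 4: x = -2*(-20) + (-2)*(12) + (0) = 16 -> checks out
step 5: x = -2*(16) + (-2)*(-20) + (0) = 8 -> agrees with the record
step 6: x = -2*(8) + (-2)*(16) + (0) = -48 -> verified
step 7: x = -2*(-48) + (-2)*(8) + (0) = 80 -> no discrepancy
step 8: x = -2*(80) + (-2)*(-48) + (0) = -64 -> same as recorded
step 9: x = -2*(-64) + (-2)*(80) + (0) = -32 -> in agreement
step 10: x = -2*(-32) + (-2)*(-64) + (0) = 192 -> same as recorded
Every step is consistent.

no error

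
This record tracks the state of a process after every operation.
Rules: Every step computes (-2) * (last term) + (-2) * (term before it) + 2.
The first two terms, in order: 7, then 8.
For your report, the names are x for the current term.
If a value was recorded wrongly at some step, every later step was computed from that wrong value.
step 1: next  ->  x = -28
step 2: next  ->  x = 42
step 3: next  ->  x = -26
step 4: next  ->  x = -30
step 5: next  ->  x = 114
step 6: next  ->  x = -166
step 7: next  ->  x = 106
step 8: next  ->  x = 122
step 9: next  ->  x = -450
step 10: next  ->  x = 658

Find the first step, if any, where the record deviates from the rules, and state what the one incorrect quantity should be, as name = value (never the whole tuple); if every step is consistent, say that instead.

step 1: x = -2*(8) + (-2)*(7) + (2) = -28 -> exactly as logged
step 2: x = -2*(-28) + (-2)*(8) + (2) = 42 -> exactly as logged
step 3: x = -2*(42) + (-2)*(-28) + (2) = -26 -> confirmed correct
step 4: x = -2*(-26) + (-2)*(42) + (2) = -30 -> agrees with the record
step 5: x = -2*(-30) + (-2)*(-26) + (2) = 114 -> no discrepancy
step 6: x = -2*(114) + (-2)*(-30) + (2) = -166 -> consistent with the record
step 7: x = -2*(-166) + (-2)*(114) + (2) = 106 -> matches
step 8: x = -2*(106) + (-2)*(-166) + (2) = 122 -> no discrepancy
step 9: x = -2*(122) + (-2)*(106) + (2) = -454 -> a discrepancy with the record
The audit stops at step 9: the recorded entry is wrong and should be x = -454.

step 9, x = -454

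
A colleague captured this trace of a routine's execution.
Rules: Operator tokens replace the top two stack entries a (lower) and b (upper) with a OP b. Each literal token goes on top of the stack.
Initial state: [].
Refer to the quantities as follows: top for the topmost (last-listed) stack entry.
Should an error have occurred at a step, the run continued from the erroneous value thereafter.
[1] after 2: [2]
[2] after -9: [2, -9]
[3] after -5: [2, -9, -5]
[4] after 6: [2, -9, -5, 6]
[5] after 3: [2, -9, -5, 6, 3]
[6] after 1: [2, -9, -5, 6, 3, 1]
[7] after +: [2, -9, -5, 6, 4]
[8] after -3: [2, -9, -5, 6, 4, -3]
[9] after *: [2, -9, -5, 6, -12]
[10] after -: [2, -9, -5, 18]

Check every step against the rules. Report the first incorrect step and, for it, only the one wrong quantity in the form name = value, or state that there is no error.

no error

Step 1: push 2: top = 2 — same as recorded.
Step 2: push -9: top = -9 — no discrepancy.
Step 3: push -5: top = -5 — matches.
Step 4: push 6: top = 6 — same as recorded.
Step 5: push 3: top = 3 — in agreement.
Step 6: push 1: top = 1 — agrees with the trace.
Step 7: 3 + 1 = 4 — in agreement.
Step 8: push -3: top = -3 — checks out.
Step 9: 4 * -3 = -12 — in agreement.
Step 10: 6 - -12 = 18 — no discrepancy.
Every step is consistent.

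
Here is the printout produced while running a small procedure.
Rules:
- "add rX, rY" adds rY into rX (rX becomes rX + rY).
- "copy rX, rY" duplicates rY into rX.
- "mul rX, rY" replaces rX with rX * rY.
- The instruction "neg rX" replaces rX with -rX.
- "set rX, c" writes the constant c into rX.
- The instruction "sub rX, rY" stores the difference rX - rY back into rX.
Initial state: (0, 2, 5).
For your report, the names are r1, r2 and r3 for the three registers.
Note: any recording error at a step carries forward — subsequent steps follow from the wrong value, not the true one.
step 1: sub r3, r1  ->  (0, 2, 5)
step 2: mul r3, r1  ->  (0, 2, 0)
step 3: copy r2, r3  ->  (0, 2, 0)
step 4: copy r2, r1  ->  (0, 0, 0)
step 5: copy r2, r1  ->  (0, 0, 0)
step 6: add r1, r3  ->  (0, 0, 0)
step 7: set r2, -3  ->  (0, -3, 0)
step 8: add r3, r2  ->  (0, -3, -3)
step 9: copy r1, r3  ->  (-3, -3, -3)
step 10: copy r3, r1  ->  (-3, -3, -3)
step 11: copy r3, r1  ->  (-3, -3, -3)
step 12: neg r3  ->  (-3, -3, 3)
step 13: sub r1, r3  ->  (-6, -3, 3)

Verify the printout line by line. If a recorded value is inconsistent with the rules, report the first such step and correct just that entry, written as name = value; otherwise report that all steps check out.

Recomputing the run from the initial state:
step 1: r1 = 0, r2 = 2, r3 = 5
step 2: r1 = 0, r2 = 2, r3 = 0
step 3: r1 = 0, r2 = 0, r3 = 0
step 4: r1 = 0, r2 = 0, r3 = 0
step 5: r1 = 0, r2 = 0, r3 = 0
step 6: r1 = 0, r2 = 0, r3 = 0
step 7: r1 = 0, r2 = -3, r3 = 0
step 8: r1 = 0, r2 = -3, r3 = -3
step 9: r1 = -3, r2 = -3, r3 = -3
step 10: r1 = -3, r2 = -3, r3 = -3
step 11: r1 = -3, r2 = -3, r3 = -3
step 12: r1 = -3, r2 = -3, r3 = 3
step 13: r1 = -6, r2 = -3, r3 = 3
The first disagreement with the printout is at step 3, where the value should be r2 = 0.

step 3, r2 = 0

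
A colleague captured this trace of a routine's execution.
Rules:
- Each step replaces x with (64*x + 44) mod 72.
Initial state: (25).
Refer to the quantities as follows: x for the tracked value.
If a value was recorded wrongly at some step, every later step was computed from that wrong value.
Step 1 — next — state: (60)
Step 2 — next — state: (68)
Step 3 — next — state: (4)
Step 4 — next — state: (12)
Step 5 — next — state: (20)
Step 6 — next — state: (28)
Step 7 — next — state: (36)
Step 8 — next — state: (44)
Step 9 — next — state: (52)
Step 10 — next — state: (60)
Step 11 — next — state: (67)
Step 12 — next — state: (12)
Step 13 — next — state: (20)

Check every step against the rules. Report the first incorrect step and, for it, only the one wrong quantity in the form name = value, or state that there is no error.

Recomputing the run from the initial state:
step 1: x = 60
step 2: x = 68
step 3: x = 4
step 4: x = 12
step 5: x = 20
step 6: x = 28
step 7: x = 36
step 8: x = 44
step 9: x = 52
step 10: x = 60
step 11: x = 68
step 12: x = 4
step 13: x = 12
The first disagreement with the trace is at step 11, where the value should be x = 68.

step 11, x = 68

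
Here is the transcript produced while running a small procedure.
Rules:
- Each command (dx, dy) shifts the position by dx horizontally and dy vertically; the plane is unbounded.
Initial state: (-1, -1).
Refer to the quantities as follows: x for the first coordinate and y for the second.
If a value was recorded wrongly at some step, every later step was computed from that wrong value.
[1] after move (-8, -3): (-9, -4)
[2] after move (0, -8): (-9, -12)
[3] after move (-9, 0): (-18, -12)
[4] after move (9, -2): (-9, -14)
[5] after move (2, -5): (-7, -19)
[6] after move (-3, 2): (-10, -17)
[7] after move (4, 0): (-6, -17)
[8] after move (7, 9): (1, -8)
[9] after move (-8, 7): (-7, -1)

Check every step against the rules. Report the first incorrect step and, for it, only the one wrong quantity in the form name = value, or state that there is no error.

no error

step 1: x = -1 + (-8) = -9, y = -1 + (-3) = -4 -> matches
step 2: x = -9 + (0) = -9, y = -4 + (-8) = -12 -> in agreement
step 3: x = -9 + (-9) = -18, y = -12 + (0) = -12 -> same as recorded
step 4: x = -18 + (9) = -9, y = -12 + (-2) = -14 -> matches
step 5: x = -9 + (2) = -7, y = -14 + (-5) = -19 -> same as recorded
step 6: x = -7 + (-3) = -10, y = -19 + (2) = -17 -> confirmed correct
step 7: x = -10 + (4) = -6, y = -17 + (0) = -17 -> agrees with the transcript
step 8: x = -6 + (7) = 1, y = -17 + (9) = -8 -> verified
step 9: x = 1 + (-8) = -7, y = -8 + (7) = -1 -> agrees with the transcript
The whole run recomputes cleanly — no discrepancies.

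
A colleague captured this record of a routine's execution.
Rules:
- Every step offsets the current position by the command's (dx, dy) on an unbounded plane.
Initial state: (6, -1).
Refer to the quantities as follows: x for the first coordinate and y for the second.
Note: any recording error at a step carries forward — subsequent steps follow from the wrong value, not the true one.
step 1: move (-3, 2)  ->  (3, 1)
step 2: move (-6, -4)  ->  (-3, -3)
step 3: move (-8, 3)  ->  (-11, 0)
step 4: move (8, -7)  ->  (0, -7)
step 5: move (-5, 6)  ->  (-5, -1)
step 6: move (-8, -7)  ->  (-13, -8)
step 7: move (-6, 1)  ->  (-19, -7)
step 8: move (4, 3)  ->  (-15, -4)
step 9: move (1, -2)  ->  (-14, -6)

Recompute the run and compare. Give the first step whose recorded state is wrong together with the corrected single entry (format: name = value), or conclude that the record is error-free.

step 4, x = -3

Recomputing the run from the initial state:
step 1: x = 3, y = 1
step 2: x = -3, y = -3
step 3: x = -11, y = 0
step 4: x = -3, y = -7
step 5: x = -8, y = -1
step 6: x = -16, y = -8
step 7: x = -22, y = -7
step 8: x = -18, y = -4
step 9: x = -17, y = -6
The first disagreement with the record is at step 4, where the value should be x = -3.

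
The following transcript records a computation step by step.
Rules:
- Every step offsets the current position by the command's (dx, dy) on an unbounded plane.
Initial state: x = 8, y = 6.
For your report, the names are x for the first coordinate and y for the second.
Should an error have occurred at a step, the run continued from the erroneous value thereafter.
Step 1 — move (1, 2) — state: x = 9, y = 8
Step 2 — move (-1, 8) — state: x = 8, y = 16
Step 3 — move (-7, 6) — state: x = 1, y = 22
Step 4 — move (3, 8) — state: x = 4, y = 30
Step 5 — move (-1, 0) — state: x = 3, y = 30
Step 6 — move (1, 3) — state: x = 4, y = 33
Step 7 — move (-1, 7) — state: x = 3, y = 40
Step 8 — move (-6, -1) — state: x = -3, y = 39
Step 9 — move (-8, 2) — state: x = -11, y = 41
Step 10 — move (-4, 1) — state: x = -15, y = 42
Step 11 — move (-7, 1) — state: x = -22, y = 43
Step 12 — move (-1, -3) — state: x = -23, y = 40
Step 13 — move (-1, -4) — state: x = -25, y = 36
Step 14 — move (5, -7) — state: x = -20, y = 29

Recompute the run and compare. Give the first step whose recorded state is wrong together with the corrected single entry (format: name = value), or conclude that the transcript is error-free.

1. x = 8 + (1) = 9, y = 6 + (2) = 8 (verified)
2. x = 9 + (-1) = 8, y = 8 + (8) = 16 (same as recorded)
3. x = 8 + (-7) = 1, y = 16 + (6) = 22 (exactly as logged)
4. x = 1 + (3) = 4, y = 22 + (8) = 30 (same as recorded)
5. x = 4 + (-1) = 3, y = 30 + (0) = 30 (in agreement)
6. x = 3 + (1) = 4, y = 30 + (3) = 33 (verified)
7. x = 4 + (-1) = 3, y = 33 + (7) = 40 (exactly as logged)
8. x = 3 + (-6) = -3, y = 40 + (-1) = 39 (in agreement)
9. x = -3 + (-8) = -11, y = 39 + (2) = 41 (matches)
10. x = -11 + (-4) = -15, y = 41 + (1) = 42 (same as recorded)
11. x = -15 + (-7) = -22, y = 42 + (1) = 43 (matches)
12. x = -22 + (-1) = -23, y = 43 + (-3) = 40 (verified)
13. x = -23 + (-1) = -24, y = 40 + (-4) = 36 (the entry is off here)
The earliest wrong entry is at step 13: it should read x = -24.

step 13, x = -24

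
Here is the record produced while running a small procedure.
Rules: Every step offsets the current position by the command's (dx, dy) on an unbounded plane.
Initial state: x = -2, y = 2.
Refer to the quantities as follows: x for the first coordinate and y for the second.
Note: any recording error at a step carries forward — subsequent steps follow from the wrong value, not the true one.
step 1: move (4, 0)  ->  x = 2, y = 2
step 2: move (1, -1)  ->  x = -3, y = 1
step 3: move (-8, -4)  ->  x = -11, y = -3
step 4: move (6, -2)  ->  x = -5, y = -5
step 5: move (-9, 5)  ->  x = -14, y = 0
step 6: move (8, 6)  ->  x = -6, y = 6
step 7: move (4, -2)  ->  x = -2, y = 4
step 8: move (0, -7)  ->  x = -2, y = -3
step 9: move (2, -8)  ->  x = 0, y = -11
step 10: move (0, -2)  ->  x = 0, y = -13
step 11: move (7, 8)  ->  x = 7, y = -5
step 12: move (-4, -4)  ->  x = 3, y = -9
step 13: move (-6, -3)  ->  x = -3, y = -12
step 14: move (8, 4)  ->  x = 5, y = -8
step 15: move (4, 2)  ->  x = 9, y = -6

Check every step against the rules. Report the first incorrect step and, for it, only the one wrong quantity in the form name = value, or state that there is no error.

Recomputing the run from the initial state:
step 1: x = 2, y = 2
step 2: x = 3, y = 1
step 3: x = -5, y = -3
step 4: x = 1, y = -5
step 5: x = -8, y = 0
step 6: x = 0, y = 6
step 7: x = 4, y = 4
step 8: x = 4, y = -3
step 9: x = 6, y = -11
step 10: x = 6, y = -13
step 11: x = 13, y = -5
step 12: x = 9, y = -9
step 13: x = 3, y = -12
step 14: x = 11, y = -8
step 15: x = 15, y = -6
The first disagreement with the record is at step 2, where the value should be x = 3.

step 2, x = 3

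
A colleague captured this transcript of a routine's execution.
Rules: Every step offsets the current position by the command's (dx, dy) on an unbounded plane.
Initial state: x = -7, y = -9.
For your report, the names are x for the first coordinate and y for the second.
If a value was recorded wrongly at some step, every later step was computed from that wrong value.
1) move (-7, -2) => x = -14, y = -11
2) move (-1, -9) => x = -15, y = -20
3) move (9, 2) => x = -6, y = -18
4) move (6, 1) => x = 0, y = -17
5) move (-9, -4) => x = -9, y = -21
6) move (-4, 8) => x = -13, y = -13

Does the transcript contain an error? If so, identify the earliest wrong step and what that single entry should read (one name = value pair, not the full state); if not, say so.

Recomputing the run from the initial state:
step 1: x = -14, y = -11
step 2: x = -15, y = -20
step 3: x = -6, y = -18
step 4: x = 0, y = -17
step 5: x = -9, y = -21
step 6: x = -13, y = -13
This matches the transcript at every step.

no error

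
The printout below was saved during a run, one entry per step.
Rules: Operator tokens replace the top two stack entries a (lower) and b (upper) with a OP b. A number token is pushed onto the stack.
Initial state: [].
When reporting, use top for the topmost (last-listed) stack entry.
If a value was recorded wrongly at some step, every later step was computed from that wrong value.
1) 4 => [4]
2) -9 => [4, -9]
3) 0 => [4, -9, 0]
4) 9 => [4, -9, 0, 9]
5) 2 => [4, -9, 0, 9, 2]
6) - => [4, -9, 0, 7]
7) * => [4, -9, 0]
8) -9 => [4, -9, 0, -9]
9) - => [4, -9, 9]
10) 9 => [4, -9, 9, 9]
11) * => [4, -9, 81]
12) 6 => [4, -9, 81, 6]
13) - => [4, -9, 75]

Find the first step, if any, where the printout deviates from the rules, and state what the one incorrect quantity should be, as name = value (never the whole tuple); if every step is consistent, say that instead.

no error

1. push 4: top = 4 (same as recorded)
2. push -9: top = -9 (confirmed correct)
3. push 0: top = 0 (confirmed correct)
4. push 9: top = 9 (consistent with the printout)
5. push 2: top = 2 (confirmed correct)
6. 9 - 2 = 7 (same as recorded)
7. 0 * 7 = 0 (exactly as logged)
8. push -9: top = -9 (matches)
9. 0 - -9 = 9 (checks out)
10. push 9: top = 9 (same as recorded)
11. 9 * 9 = 81 (matches)
12. push 6: top = 6 (matches)
13. 81 - 6 = 75 (exactly as logged)
Each recorded entry agrees with the recomputation.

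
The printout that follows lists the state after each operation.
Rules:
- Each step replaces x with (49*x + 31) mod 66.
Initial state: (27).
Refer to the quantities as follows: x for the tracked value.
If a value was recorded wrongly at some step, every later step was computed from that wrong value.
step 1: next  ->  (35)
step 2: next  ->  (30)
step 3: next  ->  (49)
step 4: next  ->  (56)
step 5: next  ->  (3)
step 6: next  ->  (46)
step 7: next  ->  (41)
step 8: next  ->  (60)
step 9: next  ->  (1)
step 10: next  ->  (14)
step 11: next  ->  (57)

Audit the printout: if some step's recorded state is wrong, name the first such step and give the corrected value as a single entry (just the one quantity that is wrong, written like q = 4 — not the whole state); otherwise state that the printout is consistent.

1. x = (49*27 + 31) mod 66 = 34 (the entry is off here)
So the first discrepancy is step 1, where the right value is x = 34.

step 1, x = 34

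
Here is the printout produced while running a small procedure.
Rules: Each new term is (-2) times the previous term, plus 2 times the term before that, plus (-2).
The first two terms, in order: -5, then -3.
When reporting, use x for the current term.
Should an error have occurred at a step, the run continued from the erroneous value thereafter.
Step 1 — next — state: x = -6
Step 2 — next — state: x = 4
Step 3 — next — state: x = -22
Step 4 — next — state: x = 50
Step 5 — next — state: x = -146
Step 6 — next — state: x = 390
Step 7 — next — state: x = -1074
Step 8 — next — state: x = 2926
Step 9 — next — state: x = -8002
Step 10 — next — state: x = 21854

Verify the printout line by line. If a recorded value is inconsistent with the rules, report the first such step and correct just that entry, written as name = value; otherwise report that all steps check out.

Recomputing the run from the initial state:
step 1: x = -6
step 2: x = 4
step 3: x = -22
step 4: x = 50
step 5: x = -146
step 6: x = 390
step 7: x = -1074
step 8: x = 2926
step 9: x = -8002
step 10: x = 21854
This matches the printout at every step.

no error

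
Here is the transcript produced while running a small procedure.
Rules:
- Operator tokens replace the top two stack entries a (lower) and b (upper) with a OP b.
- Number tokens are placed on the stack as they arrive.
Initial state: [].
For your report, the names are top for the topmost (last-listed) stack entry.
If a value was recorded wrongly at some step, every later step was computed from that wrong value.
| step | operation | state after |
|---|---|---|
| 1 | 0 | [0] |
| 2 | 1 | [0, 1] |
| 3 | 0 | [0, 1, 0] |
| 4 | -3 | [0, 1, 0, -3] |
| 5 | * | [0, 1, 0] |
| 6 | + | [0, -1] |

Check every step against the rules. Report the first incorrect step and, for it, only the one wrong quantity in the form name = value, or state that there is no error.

1. push 0: top = 0 (verified)
2. push 1: top = 1 (exactly as logged)
3. push 0: top = 0 (exactly as logged)
4. push -3: top = -3 (exactly as logged)
5. 0 * -3 = 0 (consistent with the transcript)
6. 1 + 0 = 1 (the entry is off here)
So the first discrepancy is step 6, where the right value is top = 1.

step 6, top = 1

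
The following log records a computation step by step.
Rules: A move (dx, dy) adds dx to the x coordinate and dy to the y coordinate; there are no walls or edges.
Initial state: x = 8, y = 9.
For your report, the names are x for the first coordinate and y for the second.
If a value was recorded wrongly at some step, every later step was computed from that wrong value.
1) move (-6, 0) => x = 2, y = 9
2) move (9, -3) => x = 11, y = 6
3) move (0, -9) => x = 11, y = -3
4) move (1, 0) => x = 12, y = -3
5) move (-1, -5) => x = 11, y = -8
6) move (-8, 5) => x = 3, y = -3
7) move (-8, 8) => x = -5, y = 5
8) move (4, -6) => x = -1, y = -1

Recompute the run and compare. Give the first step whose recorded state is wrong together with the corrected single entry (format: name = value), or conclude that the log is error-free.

Recomputing the run from the initial state:
step 1: x = 2, y = 9
step 2: x = 11, y = 6
step 3: x = 11, y = -3
step 4: x = 12, y = -3
step 5: x = 11, y = -8
step 6: x = 3, y = -3
step 7: x = -5, y = 5
step 8: x = -1, y = -1
This matches the log at every step.

no error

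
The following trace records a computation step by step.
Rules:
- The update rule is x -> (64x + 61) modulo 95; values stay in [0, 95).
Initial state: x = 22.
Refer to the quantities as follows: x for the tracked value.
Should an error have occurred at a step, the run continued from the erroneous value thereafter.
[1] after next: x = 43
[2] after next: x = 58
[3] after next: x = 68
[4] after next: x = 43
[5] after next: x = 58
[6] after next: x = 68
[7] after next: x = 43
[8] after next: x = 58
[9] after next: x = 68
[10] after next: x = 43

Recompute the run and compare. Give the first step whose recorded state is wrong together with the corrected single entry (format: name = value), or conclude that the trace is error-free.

1. x = (64*22 + 61) mod 95 = 44 (a discrepancy with the trace)
The audit stops at step 1: the recorded entry is wrong and should be x = 44.

step 1, x = 44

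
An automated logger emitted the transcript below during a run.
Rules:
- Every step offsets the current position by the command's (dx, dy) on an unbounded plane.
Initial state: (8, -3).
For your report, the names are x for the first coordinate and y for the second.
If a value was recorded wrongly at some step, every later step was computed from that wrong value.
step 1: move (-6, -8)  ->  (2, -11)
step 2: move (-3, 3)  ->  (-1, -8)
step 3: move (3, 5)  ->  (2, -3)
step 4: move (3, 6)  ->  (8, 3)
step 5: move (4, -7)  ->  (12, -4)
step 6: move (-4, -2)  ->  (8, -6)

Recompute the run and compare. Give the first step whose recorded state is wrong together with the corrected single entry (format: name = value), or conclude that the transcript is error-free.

step 4, x = 5

Recomputing the run from the initial state:
step 1: x = 2, y = -11
step 2: x = -1, y = -8
step 3: x = 2, y = -3
step 4: x = 5, y = 3
step 5: x = 9, y = -4
step 6: x = 5, y = -6
The first disagreement with the transcript is at step 4, where the value should be x = 5.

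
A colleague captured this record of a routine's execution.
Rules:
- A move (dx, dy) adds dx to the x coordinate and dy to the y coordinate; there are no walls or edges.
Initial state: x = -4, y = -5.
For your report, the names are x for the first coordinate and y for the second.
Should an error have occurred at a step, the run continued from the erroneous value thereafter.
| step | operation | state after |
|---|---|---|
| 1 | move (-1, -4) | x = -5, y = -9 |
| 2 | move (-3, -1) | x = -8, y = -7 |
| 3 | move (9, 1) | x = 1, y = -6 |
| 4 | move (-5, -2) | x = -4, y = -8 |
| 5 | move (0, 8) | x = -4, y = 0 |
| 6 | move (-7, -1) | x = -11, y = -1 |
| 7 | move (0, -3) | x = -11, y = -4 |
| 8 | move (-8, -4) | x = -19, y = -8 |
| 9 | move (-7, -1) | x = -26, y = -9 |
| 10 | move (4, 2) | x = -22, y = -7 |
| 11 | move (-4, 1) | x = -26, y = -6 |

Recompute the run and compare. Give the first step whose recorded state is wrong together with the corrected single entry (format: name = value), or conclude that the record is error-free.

step 2, y = -10

step 1: x = -4 + (-1) = -5, y = -5 + (-4) = -9 -> no discrepancy
step 2: x = -5 + (-3) = -8, y = -9 + (-1) = -10 -> the entry is off here
First deviation found at step 2; the corrected entry is y = -10.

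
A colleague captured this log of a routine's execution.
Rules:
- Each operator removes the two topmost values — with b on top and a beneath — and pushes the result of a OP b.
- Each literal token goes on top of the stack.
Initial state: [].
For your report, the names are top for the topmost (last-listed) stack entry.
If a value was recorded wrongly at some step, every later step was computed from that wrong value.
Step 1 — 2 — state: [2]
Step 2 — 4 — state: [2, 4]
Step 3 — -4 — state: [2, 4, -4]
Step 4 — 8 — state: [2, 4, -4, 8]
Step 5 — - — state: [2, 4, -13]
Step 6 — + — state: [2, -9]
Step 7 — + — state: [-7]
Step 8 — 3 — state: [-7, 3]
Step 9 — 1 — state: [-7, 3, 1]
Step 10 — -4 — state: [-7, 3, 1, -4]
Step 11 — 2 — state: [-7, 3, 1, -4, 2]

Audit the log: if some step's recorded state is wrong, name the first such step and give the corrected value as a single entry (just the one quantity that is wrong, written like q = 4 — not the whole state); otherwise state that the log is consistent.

Recomputing the run from the initial state:
step 1: [2]
step 2: [2, 4]
step 3: [2, 4, -4]
step 4: [2, 4, -4, 8]
step 5: [2, 4, -12]
step 6: [2, -8]
step 7: [-6]
step 8: [-6, 3]
step 9: [-6, 3, 1]
step 10: [-6, 3, 1, -4]
step 11: [-6, 3, 1, -4, 2]
The first disagreement with the log is at step 5, where the value should be top = -12.

step 5, top = -12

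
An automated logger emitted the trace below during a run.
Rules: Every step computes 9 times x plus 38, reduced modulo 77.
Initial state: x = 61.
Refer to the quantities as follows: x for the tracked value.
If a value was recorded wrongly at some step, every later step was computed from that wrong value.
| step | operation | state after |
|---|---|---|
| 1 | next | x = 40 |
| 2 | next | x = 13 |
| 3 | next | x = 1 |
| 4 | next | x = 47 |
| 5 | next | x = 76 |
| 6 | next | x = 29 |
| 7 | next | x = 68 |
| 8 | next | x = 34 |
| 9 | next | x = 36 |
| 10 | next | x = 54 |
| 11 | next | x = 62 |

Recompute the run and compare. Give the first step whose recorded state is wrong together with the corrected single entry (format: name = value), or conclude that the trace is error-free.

step 1, x = 48

Recomputing the run from the initial state:
step 1: x = 48
step 2: x = 8
step 3: x = 33
step 4: x = 27
step 5: x = 50
step 6: x = 26
step 7: x = 41
step 8: x = 22
step 9: x = 5
step 10: x = 6
step 11: x = 15
The first disagreement with the trace is at step 1, where the value should be x = 48.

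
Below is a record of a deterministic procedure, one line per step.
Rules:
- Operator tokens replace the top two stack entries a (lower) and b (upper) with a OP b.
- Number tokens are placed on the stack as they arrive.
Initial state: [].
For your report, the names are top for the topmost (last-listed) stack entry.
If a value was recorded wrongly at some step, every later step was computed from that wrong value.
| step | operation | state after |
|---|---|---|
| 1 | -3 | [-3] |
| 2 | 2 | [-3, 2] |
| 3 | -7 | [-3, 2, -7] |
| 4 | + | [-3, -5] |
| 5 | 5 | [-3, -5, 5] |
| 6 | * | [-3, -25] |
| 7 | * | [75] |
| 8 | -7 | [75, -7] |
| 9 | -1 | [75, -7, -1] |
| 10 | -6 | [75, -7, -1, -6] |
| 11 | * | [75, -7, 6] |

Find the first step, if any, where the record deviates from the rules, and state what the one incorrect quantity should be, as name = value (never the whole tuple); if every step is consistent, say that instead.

no error

step 1: push -3: top = -3 -> agrees with the record
step 2: push 2: top = 2 -> confirmed correct
step 3: push -7: top = -7 -> agrees with the record
step 4: 2 + -7 = -5 -> consistent with the record
step 5: push 5: top = 5 -> no discrepancy
step 6: -5 * 5 = -25 -> same as recorded
step 7: -3 * -25 = 75 -> confirmed correct
step 8: push -7: top = -7 -> agrees with the record
step 9: push -1: top = -1 -> agrees with the record
step 10: push -6: top = -6 -> consistent with the record
step 11: -1 * -6 = 6 -> checks out
The recomputation confirms every line.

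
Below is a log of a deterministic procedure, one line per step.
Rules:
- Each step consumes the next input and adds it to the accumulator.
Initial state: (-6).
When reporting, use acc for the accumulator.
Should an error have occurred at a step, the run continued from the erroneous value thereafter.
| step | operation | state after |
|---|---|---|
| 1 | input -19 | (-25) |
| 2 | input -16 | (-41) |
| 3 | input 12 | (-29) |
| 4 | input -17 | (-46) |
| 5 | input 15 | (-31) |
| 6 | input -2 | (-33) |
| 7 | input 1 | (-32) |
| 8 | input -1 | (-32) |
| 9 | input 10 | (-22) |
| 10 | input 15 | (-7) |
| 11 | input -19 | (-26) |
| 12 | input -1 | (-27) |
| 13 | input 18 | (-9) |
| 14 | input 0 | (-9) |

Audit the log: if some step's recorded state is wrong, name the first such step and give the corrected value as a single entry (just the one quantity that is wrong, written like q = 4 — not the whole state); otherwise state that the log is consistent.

step 8, acc = -33

step 1: acc = -6 + -19 = -25 -> in agreement
step 2: acc = -25 + -16 = -41 -> consistent with the log
step 3: acc = -41 + 12 = -29 -> agrees with the log
step 4: acc = -29 + -17 = -46 -> no discrepancy
step 5: acc = -46 + 15 = -31 -> in agreement
step 6: acc = -31 + -2 = -33 -> matches
step 7: acc = -33 + 1 = -32 -> consistent with the log
step 8: acc = -32 + -1 = -33 -> the recorded entry deviates here
The earliest wrong entry is at step 8: it should read acc = -33.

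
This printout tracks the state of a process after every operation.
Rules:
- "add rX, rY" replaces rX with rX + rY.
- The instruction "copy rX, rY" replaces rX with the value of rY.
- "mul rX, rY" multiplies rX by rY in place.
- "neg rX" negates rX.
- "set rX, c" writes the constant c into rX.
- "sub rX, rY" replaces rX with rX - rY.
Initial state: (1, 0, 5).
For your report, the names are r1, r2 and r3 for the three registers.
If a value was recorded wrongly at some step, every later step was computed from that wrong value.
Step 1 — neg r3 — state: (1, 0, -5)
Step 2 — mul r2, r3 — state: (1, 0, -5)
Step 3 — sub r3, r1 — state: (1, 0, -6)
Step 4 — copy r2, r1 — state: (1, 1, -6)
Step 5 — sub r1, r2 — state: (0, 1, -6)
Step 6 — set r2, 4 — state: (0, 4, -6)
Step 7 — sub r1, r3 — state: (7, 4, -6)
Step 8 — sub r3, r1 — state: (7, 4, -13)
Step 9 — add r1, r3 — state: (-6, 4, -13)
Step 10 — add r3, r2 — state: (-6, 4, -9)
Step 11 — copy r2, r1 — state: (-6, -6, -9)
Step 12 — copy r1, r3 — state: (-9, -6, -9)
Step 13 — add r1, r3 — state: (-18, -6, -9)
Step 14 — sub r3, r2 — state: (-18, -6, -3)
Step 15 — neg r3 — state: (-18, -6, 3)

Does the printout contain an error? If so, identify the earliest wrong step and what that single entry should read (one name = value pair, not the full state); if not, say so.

step 7, r1 = 6

1. r3 = -(5) = -5 (same as recorded)
2. r2 = 0 * -5 = 0 (exactly as logged)
3. r3 = -5 - 1 = -6 (checks out)
4. r2 = 1 (agrees with the printout)
5. r1 = 1 - 1 = 0 (consistent with the printout)
6. r2 = 4 (verified)
7. r1 = 0 - -6 = 6 (the printout disagrees here)
First incorrect step: 7; the correct value is r1 = 6.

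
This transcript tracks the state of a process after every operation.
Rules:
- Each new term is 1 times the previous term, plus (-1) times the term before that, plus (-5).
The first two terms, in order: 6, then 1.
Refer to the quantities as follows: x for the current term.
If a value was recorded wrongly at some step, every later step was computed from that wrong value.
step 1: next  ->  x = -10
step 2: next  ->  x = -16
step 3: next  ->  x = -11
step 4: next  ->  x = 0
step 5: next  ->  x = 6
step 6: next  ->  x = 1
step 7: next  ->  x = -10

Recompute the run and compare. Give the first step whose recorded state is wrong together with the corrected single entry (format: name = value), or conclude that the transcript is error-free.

no error

Step 1: x = 1*(1) + (-1)*(6) + (-5) = -10 — confirmed correct.
Step 2: x = 1*(-10) + (-1)*(1) + (-5) = -16 — checks out.
Step 3: x = 1*(-16) + (-1)*(-10) + (-5) = -11 — checks out.
Step 4: x = 1*(-11) + (-1)*(-16) + (-5) = 0 — matches.
Step 5: x = 1*(0) + (-1)*(-11) + (-5) = 6 — consistent with the transcript.
Step 6: x = 1*(6) + (-1)*(0) + (-5) = 1 — exactly as logged.
Step 7: x = 1*(1) + (-1)*(6) + (-5) = -10 — same as recorded.
The recomputation confirms every line.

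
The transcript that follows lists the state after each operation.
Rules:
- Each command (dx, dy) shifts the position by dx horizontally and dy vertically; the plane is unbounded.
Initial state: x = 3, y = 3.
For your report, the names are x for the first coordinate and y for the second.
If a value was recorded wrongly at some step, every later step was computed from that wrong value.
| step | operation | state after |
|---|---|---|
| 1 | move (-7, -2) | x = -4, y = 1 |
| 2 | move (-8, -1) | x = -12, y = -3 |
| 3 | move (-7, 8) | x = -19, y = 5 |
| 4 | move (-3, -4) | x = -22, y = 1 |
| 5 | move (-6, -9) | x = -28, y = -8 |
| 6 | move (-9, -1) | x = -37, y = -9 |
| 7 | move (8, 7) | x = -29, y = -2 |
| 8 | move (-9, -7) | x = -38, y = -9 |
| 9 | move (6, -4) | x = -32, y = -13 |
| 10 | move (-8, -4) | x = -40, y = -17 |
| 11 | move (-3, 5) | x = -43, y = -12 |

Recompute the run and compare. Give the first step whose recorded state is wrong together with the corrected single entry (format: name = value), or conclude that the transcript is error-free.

Recomputing the run from the initial state:
step 1: x = -4, y = 1
step 2: x = -12, y = 0
step 3: x = -19, y = 8
step 4: x = -22, y = 4
step 5: x = -28, y = -5
step 6: x = -37, y = -6
step 7: x = -29, y = 1
step 8: x = -38, y = -6
step 9: x = -32, y = -10
step 10: x = -40, y = -14
step 11: x = -43, y = -9
The first disagreement with the transcript is at step 2, where the value should be y = 0.

step 2, y = 0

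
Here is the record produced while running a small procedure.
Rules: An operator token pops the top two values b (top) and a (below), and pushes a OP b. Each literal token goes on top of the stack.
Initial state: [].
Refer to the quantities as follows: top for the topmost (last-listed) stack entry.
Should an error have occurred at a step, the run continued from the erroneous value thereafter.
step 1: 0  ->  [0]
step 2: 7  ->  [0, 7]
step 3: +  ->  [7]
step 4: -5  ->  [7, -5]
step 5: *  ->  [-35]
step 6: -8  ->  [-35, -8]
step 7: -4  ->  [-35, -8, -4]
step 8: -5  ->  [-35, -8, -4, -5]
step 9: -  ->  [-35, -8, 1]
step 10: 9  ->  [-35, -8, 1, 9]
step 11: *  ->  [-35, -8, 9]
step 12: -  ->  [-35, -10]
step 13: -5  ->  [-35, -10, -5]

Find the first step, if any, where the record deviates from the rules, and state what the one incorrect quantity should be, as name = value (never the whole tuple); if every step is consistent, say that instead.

1. push 0: top = 0 (no discrepancy)
2. push 7: top = 7 (matches)
3. 0 + 7 = 7 (agrees with the record)
4. push -5: top = -5 (verified)
5. 7 * -5 = -35 (agrees with the record)
6. push -8: top = -8 (no discrepancy)
7. push -4: top = -4 (in agreement)
8. push -5: top = -5 (consistent with the record)
9. -4 - -5 = 1 (same as recorded)
10. push 9: top = 9 (verified)
11. 1 * 9 = 9 (in agreement)
12. -8 - 9 = -17 (not what was recorded)
So the first discrepancy is step 12, where the right value is top = -17.

step 12, top = -17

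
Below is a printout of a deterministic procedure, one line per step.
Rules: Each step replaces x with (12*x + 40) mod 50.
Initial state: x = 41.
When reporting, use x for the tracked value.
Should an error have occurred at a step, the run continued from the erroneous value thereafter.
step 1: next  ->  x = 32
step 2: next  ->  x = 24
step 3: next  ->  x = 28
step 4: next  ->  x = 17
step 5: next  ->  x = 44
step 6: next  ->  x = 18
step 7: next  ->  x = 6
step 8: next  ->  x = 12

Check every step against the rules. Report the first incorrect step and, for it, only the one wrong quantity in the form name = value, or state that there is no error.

1. x = (12*41 + 40) mod 50 = 32 (consistent with the printout)
2. x = (12*32 + 40) mod 50 = 24 (matches)
3. x = (12*24 + 40) mod 50 = 28 (no discrepancy)
4. x = (12*28 + 40) mod 50 = 26 (a discrepancy with the printout)
The audit stops at step 4: the recorded entry is wrong and should be x = 26.

step 4, x = 26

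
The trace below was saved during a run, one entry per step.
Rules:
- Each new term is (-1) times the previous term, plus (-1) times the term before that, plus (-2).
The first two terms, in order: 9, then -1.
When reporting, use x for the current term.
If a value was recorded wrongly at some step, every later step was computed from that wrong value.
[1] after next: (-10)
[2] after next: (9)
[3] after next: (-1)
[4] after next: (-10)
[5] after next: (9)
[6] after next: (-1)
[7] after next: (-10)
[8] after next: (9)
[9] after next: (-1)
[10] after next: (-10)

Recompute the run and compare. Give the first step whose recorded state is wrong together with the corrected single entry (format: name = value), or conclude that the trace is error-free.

no error

Recomputing the run from the initial state:
step 1: x = -10
step 2: x = 9
step 3: x = -1
step 4: x = -10
step 5: x = 9
step 6: x = -1
step 7: x = -10
step 8: x = 9
step 9: x = -1
step 10: x = -10
This matches the trace at every step.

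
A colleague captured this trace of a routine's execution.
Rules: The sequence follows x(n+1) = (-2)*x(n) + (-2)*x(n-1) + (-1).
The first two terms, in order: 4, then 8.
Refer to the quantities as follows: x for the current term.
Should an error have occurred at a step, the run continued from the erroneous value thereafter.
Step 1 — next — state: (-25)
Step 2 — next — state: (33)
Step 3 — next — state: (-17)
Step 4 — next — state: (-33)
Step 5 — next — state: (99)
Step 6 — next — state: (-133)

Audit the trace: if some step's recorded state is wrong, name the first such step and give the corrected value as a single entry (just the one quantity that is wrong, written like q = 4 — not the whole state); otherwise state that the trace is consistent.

no error

1. x = -2*(8) + (-2)*(4) + (-1) = -25 (confirmed correct)
2. x = -2*(-25) + (-2)*(8) + (-1) = 33 (exactly as logged)
3. x = -2*(33) + (-2)*(-25) + (-1) = -17 (verified)
4. x = -2*(-17) + (-2)*(33) + (-1) = -33 (matches)
5. x = -2*(-33) + (-2)*(-17) + (-1) = 99 (exactly as logged)
6. x = -2*(99) + (-2)*(-33) + (-1) = -133 (exactly as logged)
All entries verified; no error found.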